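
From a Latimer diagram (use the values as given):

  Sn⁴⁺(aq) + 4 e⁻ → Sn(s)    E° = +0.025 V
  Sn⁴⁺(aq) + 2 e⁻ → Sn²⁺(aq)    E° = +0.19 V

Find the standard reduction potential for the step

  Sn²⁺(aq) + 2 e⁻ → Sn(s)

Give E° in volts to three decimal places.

-0.140 V

Sequential free energies add, so n₃E°₃ = n₁E°₁ + n₂E°₂.
With n₃ = 4, and the known step contributing 2×(+0.19) V, the unknown satisfies 2·E° = 4×(+0.025) − 2×(+0.19) = -0.280.
E° = -0.280 / 2 = -0.140 V.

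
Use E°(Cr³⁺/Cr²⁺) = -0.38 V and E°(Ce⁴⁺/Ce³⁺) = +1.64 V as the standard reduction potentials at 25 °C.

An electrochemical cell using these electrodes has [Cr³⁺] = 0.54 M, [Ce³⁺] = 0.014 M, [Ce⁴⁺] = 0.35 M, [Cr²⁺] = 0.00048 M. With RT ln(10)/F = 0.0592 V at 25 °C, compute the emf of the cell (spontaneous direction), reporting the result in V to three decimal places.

Ce⁴⁺/Ce³⁺ is the cathode (higher E°), Cr³⁺/Cr²⁺ the anode: E°cell = +1.64 − (-0.38) = +2.02 V, n = 1.
Overall: Ce⁴⁺(aq) + Cr²⁺(aq) → Ce³⁺(aq) + Cr³⁺(aq)
Q = [Ce³⁺]·[Cr³⁺] / ([Ce⁴⁺]·[Cr²⁺]); log Q = 1.653.
E = E° − (0.0592/n) log Q = +2.02 − (0.0592/1)(1.653) = +1.922 V.

+1.922 V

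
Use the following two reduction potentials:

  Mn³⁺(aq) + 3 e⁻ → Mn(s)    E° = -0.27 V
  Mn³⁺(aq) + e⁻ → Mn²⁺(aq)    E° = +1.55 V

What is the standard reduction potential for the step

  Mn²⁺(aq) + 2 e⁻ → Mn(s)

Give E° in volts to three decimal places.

-1.180 V

Sequential free energies add, so n₃E°₃ = n₁E°₁ + n₂E°₂.
With n₃ = 3, and the known step contributing 1×(+1.55) V, the unknown satisfies 2·E° = 3×(-0.27) − 1×(+1.55) = -2.360.
E° = -2.360 / 2 = -1.180 V.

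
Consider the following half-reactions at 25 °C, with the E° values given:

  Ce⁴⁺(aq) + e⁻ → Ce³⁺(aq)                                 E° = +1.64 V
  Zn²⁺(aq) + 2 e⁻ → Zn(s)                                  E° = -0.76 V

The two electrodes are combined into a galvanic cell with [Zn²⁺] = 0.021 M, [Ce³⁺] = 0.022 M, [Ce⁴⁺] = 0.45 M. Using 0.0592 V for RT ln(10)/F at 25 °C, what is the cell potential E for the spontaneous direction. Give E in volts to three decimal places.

Ce⁴⁺/Ce³⁺ is the cathode (higher E°), Zn²⁺/Zn the anode: E°cell = +1.64 − (-0.76) = +2.40 V, n = 2.
Overall: 2 Ce⁴⁺(aq) + Zn(s) → 2 Ce³⁺(aq) + Zn²⁺(aq)
Q = [Ce³⁺]^2·[Zn²⁺] / ([Ce⁴⁺]^2); log Q = -4.299.
E = E° − (0.0592/n) log Q = +2.40 − (0.0592/2)(-4.299) = +2.527 V.

+2.527 V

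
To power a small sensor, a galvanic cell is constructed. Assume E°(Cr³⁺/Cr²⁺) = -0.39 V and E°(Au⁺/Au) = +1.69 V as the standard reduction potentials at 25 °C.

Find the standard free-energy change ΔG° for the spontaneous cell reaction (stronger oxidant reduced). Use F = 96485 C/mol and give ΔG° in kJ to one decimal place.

Au⁺/Au (E° = +1.69 V) is the cathode; Cr³⁺/Cr²⁺ (E° = -0.39 V) is the anode, so E°cell = +2.08 V.
Balancing electrons gives n = 1 (lcm of 1 and 1).
ΔG° = −nFE° = −(1)(96485)(+2.08) = -200,689 J = -200.7 kJ.

-200.7 kJ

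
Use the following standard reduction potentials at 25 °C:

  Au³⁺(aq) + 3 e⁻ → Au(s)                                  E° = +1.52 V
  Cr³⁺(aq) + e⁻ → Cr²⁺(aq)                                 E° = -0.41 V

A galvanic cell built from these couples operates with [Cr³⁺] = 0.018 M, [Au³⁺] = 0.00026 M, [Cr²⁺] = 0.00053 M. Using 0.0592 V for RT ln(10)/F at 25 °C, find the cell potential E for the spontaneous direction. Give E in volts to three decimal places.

+1.769 V

Au³⁺/Au is the cathode (higher E°), Cr³⁺/Cr²⁺ the anode: E°cell = +1.52 − (-0.41) = +1.93 V, n = 3.
Overall: Au³⁺(aq) + 3 Cr²⁺(aq) → Au(s) + 3 Cr³⁺(aq)
Q = [Cr³⁺]^3 / ([Au³⁺]·[Cr²⁺]^3); log Q = 8.178.
E = E° − (0.0592/n) log Q = +1.93 − (0.0592/3)(8.178) = +1.769 V.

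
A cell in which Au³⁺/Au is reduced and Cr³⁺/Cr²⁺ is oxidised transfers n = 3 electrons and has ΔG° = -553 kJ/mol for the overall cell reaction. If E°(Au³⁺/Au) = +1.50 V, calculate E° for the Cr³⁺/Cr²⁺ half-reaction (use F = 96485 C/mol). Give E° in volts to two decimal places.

-0.41 V

E°cell = −ΔG°/(nF) = −(-553×10³)/((3)(96485)) = +1.910 V.
Since Au³⁺/Au is the cathode and Cr³⁺/Cr²⁺ the anode, E°cell = E°(Au³⁺/Au) − E°(Cr³⁺/Cr²⁺).
So E°(Cr³⁺/Cr²⁺) = E°(Au³⁺/Au) − E°cell = (+1.50) − (+1.910) = -0.41 V.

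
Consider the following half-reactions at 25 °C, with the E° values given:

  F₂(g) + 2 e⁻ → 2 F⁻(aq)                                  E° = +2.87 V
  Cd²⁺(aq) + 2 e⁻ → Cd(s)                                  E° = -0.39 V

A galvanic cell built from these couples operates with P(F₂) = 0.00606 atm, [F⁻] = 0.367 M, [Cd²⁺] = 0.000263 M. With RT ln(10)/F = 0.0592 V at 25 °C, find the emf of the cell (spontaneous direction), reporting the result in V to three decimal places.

+3.326 V

F₂/F⁻ is the cathode (higher E°), Cd²⁺/Cd the anode: E°cell = +2.87 − (-0.39) = +3.26 V, n = 2.
Overall: F₂(g) + Cd(s) → 2 F⁻(aq) + Cd²⁺(aq)
Q = [F⁻]^2·[Cd²⁺] / (P(F₂)); log Q = -2.233.
E = E° − (0.0592/n) log Q = +3.26 − (0.0592/2)(-2.233) = +3.326 V.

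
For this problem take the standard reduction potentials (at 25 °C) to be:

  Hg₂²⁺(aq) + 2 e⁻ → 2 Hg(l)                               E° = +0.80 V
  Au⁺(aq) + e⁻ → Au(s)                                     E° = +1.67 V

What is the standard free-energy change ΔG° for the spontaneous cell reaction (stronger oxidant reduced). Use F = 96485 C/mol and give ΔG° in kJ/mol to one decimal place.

Au⁺/Au (E° = +1.67 V) is the cathode; Hg₂²⁺/Hg (E° = +0.80 V) is the anode, so E°cell = +0.87 V.
Balancing electrons gives n = 2 (lcm of 1 and 2).
ΔG° = −nFE° = −(2)(96485)(+0.87) = -167,884 J = -167.9 kJ/mol.

-167.9 kJ/mol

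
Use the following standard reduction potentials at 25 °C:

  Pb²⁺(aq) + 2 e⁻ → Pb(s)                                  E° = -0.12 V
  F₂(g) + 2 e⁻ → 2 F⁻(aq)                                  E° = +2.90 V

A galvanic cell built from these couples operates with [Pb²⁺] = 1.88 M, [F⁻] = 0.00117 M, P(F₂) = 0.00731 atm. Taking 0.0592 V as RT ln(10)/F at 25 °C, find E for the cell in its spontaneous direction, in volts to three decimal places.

+3.122 V

F₂/F⁻ is the cathode (higher E°), Pb²⁺/Pb the anode: E°cell = +2.90 − (-0.12) = +3.02 V, n = 2.
Overall: F₂(g) + Pb(s) → 2 F⁻(aq) + Pb²⁺(aq)
Q = [F⁻]^2·[Pb²⁺] / (P(F₂)); log Q = -3.453.
E = E° − (0.0592/n) log Q = +3.02 − (0.0592/2)(-3.453) = +3.122 V.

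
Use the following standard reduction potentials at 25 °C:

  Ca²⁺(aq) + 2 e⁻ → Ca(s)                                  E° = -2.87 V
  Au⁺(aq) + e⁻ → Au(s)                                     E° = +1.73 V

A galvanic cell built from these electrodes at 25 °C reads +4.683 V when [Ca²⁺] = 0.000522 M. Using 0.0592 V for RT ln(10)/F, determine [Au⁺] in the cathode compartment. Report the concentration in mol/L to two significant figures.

Au⁺/Au is the cathode, Ca²⁺/Ca the anode: E°cell = +4.60 V, n = 2.
Overall reaction: 2 Au⁺(aq) + Ca(s) → 2 Au(s) + Ca²⁺(aq); Q = [Ca²⁺]^1/[Au⁺]^2.
From E = E° − (0.0592/n) log Q: log Q = (E° − E)·n/0.0592 = (+4.60 − (+4.683))·2/0.0592 = -2.8041.
So 2·log[Au⁺] = 1·log(0.000522) − log Q = -3.2823 − (-2.8041) = -0.4782; log[Au⁺] = -0.4782 / 2 = -0.2391; [Au⁺] = 10^(-0.2391) ≈ 0.58 M.

0.58 M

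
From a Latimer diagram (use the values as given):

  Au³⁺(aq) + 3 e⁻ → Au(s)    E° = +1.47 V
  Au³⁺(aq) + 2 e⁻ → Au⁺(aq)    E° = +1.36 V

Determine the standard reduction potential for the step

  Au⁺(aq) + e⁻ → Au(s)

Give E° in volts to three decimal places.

Sequential free energies add, so n₃E°₃ = n₁E°₁ + n₂E°₂.
With n₃ = 3, and the known step contributing 2×(+1.36) V, the unknown satisfies 1·E° = 3×(+1.47) − 2×(+1.36) = +1.690.
E° = +1.690 / 1 = +1.690 V.

+1.690 V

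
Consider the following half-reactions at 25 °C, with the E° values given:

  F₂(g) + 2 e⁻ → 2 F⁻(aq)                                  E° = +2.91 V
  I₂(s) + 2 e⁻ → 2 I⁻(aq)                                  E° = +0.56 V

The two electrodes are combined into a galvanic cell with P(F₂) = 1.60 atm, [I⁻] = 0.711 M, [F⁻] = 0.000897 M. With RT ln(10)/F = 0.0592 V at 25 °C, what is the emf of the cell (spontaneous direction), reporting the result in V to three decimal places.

+2.528 V

F₂/F⁻ is the cathode (higher E°), I₂/I⁻ the anode: E°cell = +2.91 − (+0.56) = +2.35 V, n = 2.
Overall: F₂(g) + 2 I⁻(aq) → 2 F⁻(aq) + I₂(s)
Q = [F⁻]^2 / (P(F₂)·[I⁻]^2); log Q = -6.002.
E = E° − (0.0592/n) log Q = +2.35 − (0.0592/2)(-6.002) = +2.528 V.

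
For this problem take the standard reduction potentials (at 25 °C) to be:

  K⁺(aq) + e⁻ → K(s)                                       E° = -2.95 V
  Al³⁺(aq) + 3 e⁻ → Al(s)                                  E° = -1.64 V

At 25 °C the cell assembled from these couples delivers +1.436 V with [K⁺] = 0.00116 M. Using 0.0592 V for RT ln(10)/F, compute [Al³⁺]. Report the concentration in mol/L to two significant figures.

Al³⁺/Al is the cathode, K⁺/K the anode: E°cell = +1.31 V, n = 3.
Overall reaction: Al³⁺(aq) + 3 K(s) → Al(s) + 3 K⁺(aq); Q = [K⁺]^3/[Al³⁺]^1.
From E = E° − (0.0592/n) log Q: log Q = (E° − E)·n/0.0592 = (+1.31 − (+1.436))·3/0.0592 = -6.3851.
So 1·log[Al³⁺] = 3·log(0.00116) − log Q = -8.8066 − (-6.3851) = -2.4215; [Al³⁺] = 10^(-2.4215) ≈ 0.0038 M.

0.0038 M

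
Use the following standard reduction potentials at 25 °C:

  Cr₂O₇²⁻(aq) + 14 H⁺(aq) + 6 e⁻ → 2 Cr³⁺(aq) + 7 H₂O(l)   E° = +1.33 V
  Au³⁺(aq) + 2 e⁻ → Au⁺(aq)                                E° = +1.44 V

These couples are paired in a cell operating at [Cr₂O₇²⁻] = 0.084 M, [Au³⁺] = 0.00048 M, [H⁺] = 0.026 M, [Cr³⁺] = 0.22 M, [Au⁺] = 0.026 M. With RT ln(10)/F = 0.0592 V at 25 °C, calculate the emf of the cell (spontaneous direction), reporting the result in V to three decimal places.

Au³⁺/Au⁺ is the cathode (higher E°), Cr₂O₇²⁻/Cr³⁺ the anode: E°cell = +1.44 − (+1.33) = +0.11 V, n = 6.
Overall: 3 Au³⁺(aq) + 2 Cr³⁺(aq) + 7 H₂O(l) → 3 Au⁺(aq) + Cr₂O₇²⁻(aq) + 14 H⁺(aq)
Q = [Au⁺]^3·[Cr₂O₇²⁻]·[H⁺]^14 / ([Au³⁺]^3·[Cr³⁺]^2); log Q = -16.750.
E = E° − (0.0592/n) log Q = +0.11 − (0.0592/6)(-16.750) = +0.275 V.

+0.275 V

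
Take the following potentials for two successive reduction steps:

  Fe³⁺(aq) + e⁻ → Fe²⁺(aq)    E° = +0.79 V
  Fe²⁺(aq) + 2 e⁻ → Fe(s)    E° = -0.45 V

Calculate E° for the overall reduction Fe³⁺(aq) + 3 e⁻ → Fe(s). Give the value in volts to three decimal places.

Since ΔG° = −nFE° is additive over sequential reductions, n₃E°₃ = n₁E°₁ + n₂E°₂.
E°₃ = (1×+0.79 + 2×-0.45) / 3 = (-0.110) / 3 = -0.037 V.
E° values themselves are not directly additive — weighting by electron count is essential.

-0.037 V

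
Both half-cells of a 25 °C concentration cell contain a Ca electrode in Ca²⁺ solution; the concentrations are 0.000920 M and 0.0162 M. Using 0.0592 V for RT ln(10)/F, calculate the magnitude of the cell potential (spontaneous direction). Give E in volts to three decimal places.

+0.037 V

For a concentration cell E°cell = 0. The 0.0162 M side is the cathode (reduction is favoured where [Ca²⁺] is higher).
With n = 2, E = −(0.0592/2) log([Ca²⁺]ₐₙ/[Ca²⁺]꜀ₐₜ) = −(0.0592/2) log(0.00092/0.0162) = −(0.0592/2)(-1.246) = +0.037 V.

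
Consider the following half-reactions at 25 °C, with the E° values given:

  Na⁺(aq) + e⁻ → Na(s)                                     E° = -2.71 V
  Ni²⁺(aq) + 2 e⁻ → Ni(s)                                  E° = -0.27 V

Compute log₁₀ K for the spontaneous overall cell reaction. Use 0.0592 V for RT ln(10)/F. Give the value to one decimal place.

Cathode: Ni²⁺/Ni; anode: Na⁺/Na. E°cell = +2.44 V, n = 2.
log K = nE°cell / 0.0592 = (2)(+2.44) / 0.0592 = 82.4.

82.4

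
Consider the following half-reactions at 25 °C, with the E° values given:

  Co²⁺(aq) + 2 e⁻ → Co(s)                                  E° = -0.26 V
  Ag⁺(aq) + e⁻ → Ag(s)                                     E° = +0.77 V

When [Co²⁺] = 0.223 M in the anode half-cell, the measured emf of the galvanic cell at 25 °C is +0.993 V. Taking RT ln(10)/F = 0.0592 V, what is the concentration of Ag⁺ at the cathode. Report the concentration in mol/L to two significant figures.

0.11 M

Ag⁺/Ag is the cathode, Co²⁺/Co the anode: E°cell = +1.03 V, n = 2.
Overall reaction: 2 Ag⁺(aq) + Co(s) → 2 Ag(s) + Co²⁺(aq); Q = [Co²⁺]^1/[Ag⁺]^2.
From E = E° − (0.0592/n) log Q: log Q = (E° − E)·n/0.0592 = (+1.03 − (+0.993))·2/0.0592 = 1.2500.
So 2·log[Ag⁺] = 1·log(0.223) − log Q = -0.6517 − (1.2500) = -1.9017; log[Ag⁺] = -1.9017 / 2 = -0.9508; [Ag⁺] = 10^(-0.9508) ≈ 0.11 M.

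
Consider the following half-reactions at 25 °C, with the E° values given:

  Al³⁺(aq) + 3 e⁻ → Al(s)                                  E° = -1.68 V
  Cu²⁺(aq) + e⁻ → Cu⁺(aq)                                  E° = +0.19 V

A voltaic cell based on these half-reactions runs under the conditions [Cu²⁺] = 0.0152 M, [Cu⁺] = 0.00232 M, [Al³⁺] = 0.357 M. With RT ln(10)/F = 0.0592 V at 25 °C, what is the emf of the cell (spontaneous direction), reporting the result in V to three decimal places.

Cu²⁺/Cu⁺ is the cathode (higher E°), Al³⁺/Al the anode: E°cell = +0.19 − (-1.68) = +1.87 V, n = 3.
Overall: 3 Cu²⁺(aq) + Al(s) → 3 Cu⁺(aq) + Al³⁺(aq)
Q = [Cu⁺]^3·[Al³⁺] / ([Cu²⁺]^3); log Q = -2.896.
E = E° − (0.0592/n) log Q = +1.87 − (0.0592/3)(-2.896) = +1.927 V.

+1.927 V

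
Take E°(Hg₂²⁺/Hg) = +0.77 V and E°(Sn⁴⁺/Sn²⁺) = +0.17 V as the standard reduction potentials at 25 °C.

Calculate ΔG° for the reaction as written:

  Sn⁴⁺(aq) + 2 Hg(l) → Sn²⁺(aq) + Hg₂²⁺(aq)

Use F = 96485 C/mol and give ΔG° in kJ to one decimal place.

As written, Sn⁴⁺/Sn²⁺ is reduced (cathode) and Hg₂²⁺/Hg is oxidised (anode), so E°cell = (+0.17) − (+0.77) = -0.60 V.
Balancing electrons gives n = 2.
ΔG° = −nFE° = −(2)(96485)(-0.60) = 115,782 J = +115.8 kJ.

+115.8 kJ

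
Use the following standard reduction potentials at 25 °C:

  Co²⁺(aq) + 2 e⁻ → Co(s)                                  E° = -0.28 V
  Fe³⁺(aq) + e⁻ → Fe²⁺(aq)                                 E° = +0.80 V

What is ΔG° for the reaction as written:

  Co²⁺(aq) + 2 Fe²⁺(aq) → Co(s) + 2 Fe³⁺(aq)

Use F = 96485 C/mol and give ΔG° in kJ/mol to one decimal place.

As written, Co²⁺/Co is reduced (cathode) and Fe³⁺/Fe²⁺ is oxidised (anode), so E°cell = (-0.28) − (+0.80) = -1.08 V.
Balancing electrons gives n = 2.
ΔG° = −nFE° = −(2)(96485)(-1.08) = 208,408 J = +208.4 kJ/mol.

+208.4 kJ/mol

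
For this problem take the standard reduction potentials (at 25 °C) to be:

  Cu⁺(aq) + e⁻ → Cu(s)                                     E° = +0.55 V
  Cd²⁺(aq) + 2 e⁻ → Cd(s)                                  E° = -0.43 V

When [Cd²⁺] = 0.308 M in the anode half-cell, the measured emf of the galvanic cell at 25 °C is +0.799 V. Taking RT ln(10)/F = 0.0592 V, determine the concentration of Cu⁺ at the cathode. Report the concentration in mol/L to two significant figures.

Cu⁺/Cu is the cathode, Cd²⁺/Cd the anode: E°cell = +0.98 V, n = 2.
Overall reaction: 2 Cu⁺(aq) + Cd(s) → 2 Cu(s) + Cd²⁺(aq); Q = [Cd²⁺]^1/[Cu⁺]^2.
From E = E° − (0.0592/n) log Q: log Q = (E° − E)·n/0.0592 = (+0.98 − (+0.799))·2/0.0592 = 6.1149.
So 2·log[Cu⁺] = 1·log(0.308) − log Q = -0.5114 − (6.1149) = -6.6263; log[Cu⁺] = -6.6263 / 2 = -3.3131; [Cu⁺] = 10^(-3.3131) ≈ 0.00049 M.

0.00049 M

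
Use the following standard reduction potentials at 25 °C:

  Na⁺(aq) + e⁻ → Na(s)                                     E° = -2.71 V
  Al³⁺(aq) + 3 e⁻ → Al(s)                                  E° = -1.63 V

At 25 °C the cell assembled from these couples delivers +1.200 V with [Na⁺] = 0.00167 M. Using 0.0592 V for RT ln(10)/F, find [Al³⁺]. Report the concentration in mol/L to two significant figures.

0.0056 M

Al³⁺/Al is the cathode, Na⁺/Na the anode: E°cell = +1.08 V, n = 3.
Overall reaction: Al³⁺(aq) + 3 Na(s) → Al(s) + 3 Na⁺(aq); Q = [Na⁺]^3/[Al³⁺]^1.
From E = E° − (0.0592/n) log Q: log Q = (E° − E)·n/0.0592 = (+1.08 − (+1.200))·3/0.0592 = -6.0811.
So 1·log[Al³⁺] = 3·log(0.00167) − log Q = -8.3319 − (-6.0811) = -2.2508; [Al³⁺] = 10^(-2.2508) ≈ 0.0056 M.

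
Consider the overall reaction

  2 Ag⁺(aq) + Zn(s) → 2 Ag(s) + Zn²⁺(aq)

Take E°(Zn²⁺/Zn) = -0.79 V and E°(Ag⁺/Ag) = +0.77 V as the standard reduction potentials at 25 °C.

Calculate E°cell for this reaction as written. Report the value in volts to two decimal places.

The Ag⁺/Ag couple has the higher reduction potential, so it is the cathode; Zn²⁺/Zn is oxidised at the anode.
E°cell = E°(cathode) − E°(anode) = (+0.77) − (-0.79) = +1.56 V.
Since E°cell > 0, the reaction is spontaneous under standard conditions.

+1.56 V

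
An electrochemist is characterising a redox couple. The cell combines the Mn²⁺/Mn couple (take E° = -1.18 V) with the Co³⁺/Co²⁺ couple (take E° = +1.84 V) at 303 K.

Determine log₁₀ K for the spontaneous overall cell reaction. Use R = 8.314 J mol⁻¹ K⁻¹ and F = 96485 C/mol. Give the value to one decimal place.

Cathode: Co³⁺/Co²⁺; anode: Mn²⁺/Mn. E°cell = (+1.84) − (-1.18) = +3.02 V, with n = 2.
ΔG° = −nFE° = −RT ln K, so ln K = nFE°/(RT) = (2)(96485)(+3.02) / ((8.314)(303)) = 231.336.
log₁₀ K = 231.336 / ln 10 = 100.5.

100.5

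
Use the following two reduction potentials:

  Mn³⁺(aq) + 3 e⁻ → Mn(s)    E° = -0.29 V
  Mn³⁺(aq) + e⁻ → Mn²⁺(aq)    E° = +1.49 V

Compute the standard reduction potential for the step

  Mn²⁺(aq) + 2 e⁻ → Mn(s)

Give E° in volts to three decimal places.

Sequential free energies add, so n₃E°₃ = n₁E°₁ + n₂E°₂.
With n₃ = 3, and the known step contributing 1×(+1.49) V, the unknown satisfies 2·E° = 3×(-0.29) − 1×(+1.49) = -2.360.
E° = -2.360 / 2 = -1.180 V.

-1.180 V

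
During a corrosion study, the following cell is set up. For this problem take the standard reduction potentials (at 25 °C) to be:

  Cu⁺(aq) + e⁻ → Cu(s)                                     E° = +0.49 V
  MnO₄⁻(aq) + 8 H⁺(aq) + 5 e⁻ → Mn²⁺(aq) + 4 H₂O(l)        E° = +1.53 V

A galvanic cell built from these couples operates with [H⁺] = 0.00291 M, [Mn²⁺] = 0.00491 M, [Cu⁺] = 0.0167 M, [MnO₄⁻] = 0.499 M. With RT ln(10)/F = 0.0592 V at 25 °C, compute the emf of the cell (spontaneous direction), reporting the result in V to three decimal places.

MnO₄⁻/Mn²⁺ is the cathode (higher E°), Cu⁺/Cu the anode: E°cell = +1.53 − (+0.49) = +1.04 V, n = 5.
Overall: MnO₄⁻(aq) + 8 H⁺(aq) + 5 Cu(s) → Mn²⁺(aq) + 4 H₂O(l) + 5 Cu⁺(aq)
Q = [Mn²⁺]·[Cu⁺]^5 / ([MnO₄⁻]·[H⁺]^8); log Q = 9.395.
E = E° − (0.0592/n) log Q = +1.04 − (0.0592/5)(9.395) = +0.929 V.

+0.929 V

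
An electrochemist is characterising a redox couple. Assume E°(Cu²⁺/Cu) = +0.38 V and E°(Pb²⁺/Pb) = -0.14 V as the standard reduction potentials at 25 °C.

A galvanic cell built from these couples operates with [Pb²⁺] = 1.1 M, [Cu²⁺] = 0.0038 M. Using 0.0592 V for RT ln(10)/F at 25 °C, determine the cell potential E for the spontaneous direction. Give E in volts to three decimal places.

Cu²⁺/Cu is the cathode (higher E°), Pb²⁺/Pb the anode: E°cell = +0.38 − (-0.14) = +0.52 V, n = 2.
Overall: Cu²⁺(aq) + Pb(s) → Cu(s) + Pb²⁺(aq)
Q = [Pb²⁺] / ([Cu²⁺]); log Q = 2.462.
E = E° − (0.0592/n) log Q = +0.52 − (0.0592/2)(2.462) = +0.447 V.

+0.447 V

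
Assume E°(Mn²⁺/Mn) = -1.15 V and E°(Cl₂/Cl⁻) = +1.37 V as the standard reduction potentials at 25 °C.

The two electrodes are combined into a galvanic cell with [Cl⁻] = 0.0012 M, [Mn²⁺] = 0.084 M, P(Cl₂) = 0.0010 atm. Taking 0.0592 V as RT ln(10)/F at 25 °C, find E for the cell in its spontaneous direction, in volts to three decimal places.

Cl₂/Cl⁻ is the cathode (higher E°), Mn²⁺/Mn the anode: E°cell = +1.37 − (-1.15) = +2.52 V, n = 2.
Overall: Cl₂(g) + Mn(s) → 2 Cl⁻(aq) + Mn²⁺(aq)
Q = [Cl⁻]^2·[Mn²⁺] / (P(Cl₂)); log Q = -3.917.
E = E° − (0.0592/n) log Q = +2.52 − (0.0592/2)(-3.917) = +2.636 V.

+2.636 V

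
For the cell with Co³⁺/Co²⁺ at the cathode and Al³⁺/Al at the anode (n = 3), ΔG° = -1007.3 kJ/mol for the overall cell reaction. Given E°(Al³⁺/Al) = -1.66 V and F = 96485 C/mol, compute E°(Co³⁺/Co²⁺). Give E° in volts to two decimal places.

E°cell = −ΔG°/(nF) = −(-1007.3×10³)/((3)(96485)) = +3.480 V.
Since Co³⁺/Co²⁺ is the cathode and Al³⁺/Al the anode, E°cell = E°(Co³⁺/Co²⁺) − E°(Al³⁺/Al).
So E°(Co³⁺/Co²⁺) = E°cell + E°(Al³⁺/Al) = +3.480 + (-1.66) = +1.82 V.

+1.82 V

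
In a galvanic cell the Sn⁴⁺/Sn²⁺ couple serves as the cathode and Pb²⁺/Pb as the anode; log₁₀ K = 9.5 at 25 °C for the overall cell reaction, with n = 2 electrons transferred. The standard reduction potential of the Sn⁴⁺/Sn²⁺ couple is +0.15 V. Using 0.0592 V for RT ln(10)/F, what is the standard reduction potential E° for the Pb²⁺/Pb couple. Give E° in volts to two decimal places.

E°cell = (0.0592/n)·log K = (0.0592/2)(9.5) = +0.281 V.
Since Sn⁴⁺/Sn²⁺ is the cathode and Pb²⁺/Pb the anode, E°cell = E°(Sn⁴⁺/Sn²⁺) − E°(Pb²⁺/Pb).
So E°(Pb²⁺/Pb) = E°(Sn⁴⁺/Sn²⁺) − E°cell = (+0.15) − (+0.281) = -0.13 V.

-0.13 V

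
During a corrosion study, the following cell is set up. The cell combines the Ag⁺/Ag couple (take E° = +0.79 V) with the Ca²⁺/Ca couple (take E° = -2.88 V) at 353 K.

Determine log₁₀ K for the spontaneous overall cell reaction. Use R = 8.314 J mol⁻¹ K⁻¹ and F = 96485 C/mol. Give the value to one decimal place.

Cathode: Ag⁺/Ag; anode: Ca²⁺/Ca. E°cell = (+0.79) − (-2.88) = +3.67 V, with n = 2.
ΔG° = −nFE° = −RT ln K, so ln K = nFE°/(RT) = (2)(96485)(+3.67) / ((8.314)(353)) = 241.308.
log₁₀ K = 241.308 / ln 10 = 104.8.

104.8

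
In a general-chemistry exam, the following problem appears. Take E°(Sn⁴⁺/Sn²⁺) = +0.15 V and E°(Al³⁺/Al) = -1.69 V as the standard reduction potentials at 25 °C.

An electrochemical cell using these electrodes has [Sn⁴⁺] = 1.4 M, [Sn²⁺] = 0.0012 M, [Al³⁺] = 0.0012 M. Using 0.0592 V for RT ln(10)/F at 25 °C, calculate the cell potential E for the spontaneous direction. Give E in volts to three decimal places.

Sn⁴⁺/Sn²⁺ is the cathode (higher E°), Al³⁺/Al the anode: E°cell = +0.15 − (-1.69) = +1.84 V, n = 6.
Overall: 3 Sn⁴⁺(aq) + 2 Al(s) → 3 Sn²⁺(aq) + 2 Al³⁺(aq)
Q = [Sn²⁺]^3·[Al³⁺]^2 / ([Sn⁴⁺]^3); log Q = -15.042.
E = E° − (0.0592/n) log Q = +1.84 − (0.0592/6)(-15.042) = +1.988 V.

+1.988 V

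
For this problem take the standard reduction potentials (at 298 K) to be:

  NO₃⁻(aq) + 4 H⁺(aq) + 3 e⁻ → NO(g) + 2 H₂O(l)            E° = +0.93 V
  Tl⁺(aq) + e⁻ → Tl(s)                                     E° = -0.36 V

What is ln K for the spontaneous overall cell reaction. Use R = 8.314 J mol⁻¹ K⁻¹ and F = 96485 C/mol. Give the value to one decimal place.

Cathode: NO₃⁻/NO; anode: Tl⁺/Tl. E°cell = (+0.93) − (-0.36) = +1.29 V, with n = 3.
ΔG° = −nFE° = −RT ln K, so ln K = nFE°/(RT) = (3)(96485)(+1.29) / ((8.314)(298)) = 150.711.

150.7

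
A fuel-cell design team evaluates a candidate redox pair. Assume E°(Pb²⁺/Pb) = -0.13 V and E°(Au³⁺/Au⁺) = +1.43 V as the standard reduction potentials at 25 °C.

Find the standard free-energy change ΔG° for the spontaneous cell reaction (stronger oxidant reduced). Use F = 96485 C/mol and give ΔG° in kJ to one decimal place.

Au³⁺/Au⁺ (E° = +1.43 V) is the cathode; Pb²⁺/Pb (E° = -0.13 V) is the anode, so E°cell = +1.56 V.
Balancing electrons gives n = 2 (lcm of 2 and 2).
ΔG° = −nFE° = −(2)(96485)(+1.56) = -301,033 J = -301.0 kJ.

-301.0 kJ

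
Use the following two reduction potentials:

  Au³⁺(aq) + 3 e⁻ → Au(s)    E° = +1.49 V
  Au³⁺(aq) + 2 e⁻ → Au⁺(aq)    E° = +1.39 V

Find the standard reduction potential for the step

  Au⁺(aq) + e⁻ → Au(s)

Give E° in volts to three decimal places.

Sequential free energies add, so n₃E°₃ = n₁E°₁ + n₂E°₂.
With n₃ = 3, and the known step contributing 2×(+1.39) V, the unknown satisfies 1·E° = 3×(+1.49) − 2×(+1.39) = +1.690.
E° = +1.690 / 1 = +1.690 V.

+1.690 V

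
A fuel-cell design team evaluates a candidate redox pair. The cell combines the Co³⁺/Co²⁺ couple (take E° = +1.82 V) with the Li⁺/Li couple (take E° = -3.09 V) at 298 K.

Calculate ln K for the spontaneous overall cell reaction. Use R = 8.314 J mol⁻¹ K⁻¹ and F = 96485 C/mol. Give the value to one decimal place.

Cathode: Co³⁺/Co²⁺; anode: Li⁺/Li. E°cell = (+1.82) − (-3.09) = +4.91 V, with n = 1.
ΔG° = −nFE° = −RT ln K, so ln K = nFE°/(RT) = (1)(96485)(+4.91) / ((8.314)(298)) = 191.212.

191.2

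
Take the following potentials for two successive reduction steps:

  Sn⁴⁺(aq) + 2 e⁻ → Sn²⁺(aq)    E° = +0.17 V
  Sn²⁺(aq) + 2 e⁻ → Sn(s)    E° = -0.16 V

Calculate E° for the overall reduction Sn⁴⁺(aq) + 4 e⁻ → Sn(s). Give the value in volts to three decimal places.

Adding the free-energy changes (−nFE°) of the two steps gives −n₃FE°₃ = −n₁FE°₁ − n₂FE°₂.
E°₃ = (2×+0.17 + 2×-0.16) / 4 = (+0.020) / 4 = +0.005 V.

+0.005 V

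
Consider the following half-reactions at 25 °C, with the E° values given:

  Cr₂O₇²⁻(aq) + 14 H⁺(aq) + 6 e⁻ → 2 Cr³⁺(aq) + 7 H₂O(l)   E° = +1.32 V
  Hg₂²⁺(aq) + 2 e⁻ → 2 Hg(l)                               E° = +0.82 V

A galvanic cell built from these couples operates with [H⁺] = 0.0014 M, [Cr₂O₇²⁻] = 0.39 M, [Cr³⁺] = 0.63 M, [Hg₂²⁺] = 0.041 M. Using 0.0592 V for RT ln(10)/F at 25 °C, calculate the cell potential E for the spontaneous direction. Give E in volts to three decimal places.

Cr₂O₇²⁻/Cr³⁺ is the cathode (higher E°), Hg₂²⁺/Hg the anode: E°cell = +1.32 − (+0.82) = +0.50 V, n = 6.
Overall: Cr₂O₇²⁻(aq) + 14 H⁺(aq) + 6 Hg(l) → 2 Cr³⁺(aq) + 7 H₂O(l) + 3 Hg₂²⁺(aq)
Q = [Cr³⁺]^2·[Hg₂²⁺]^3 / ([Cr₂O₇²⁻]·[H⁺]^14); log Q = 35.800.
E = E° − (0.0592/n) log Q = +0.50 − (0.0592/6)(35.800) = +0.147 V.

+0.147 V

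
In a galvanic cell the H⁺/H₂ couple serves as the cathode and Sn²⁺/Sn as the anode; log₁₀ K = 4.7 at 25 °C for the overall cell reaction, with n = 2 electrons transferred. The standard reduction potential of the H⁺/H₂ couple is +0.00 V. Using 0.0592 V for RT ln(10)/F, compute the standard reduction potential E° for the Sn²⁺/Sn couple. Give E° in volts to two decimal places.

E°cell = (0.0592/n)·log K = (0.0592/2)(4.7) = +0.139 V.
Since H⁺/H₂ is the cathode and Sn²⁺/Sn the anode, E°cell = E°(H⁺/H₂) − E°(Sn²⁺/Sn).
So E°(Sn²⁺/Sn) = E°(H⁺/H₂) − E°cell = (+0.00) − (+0.139) = -0.14 V.

-0.14 V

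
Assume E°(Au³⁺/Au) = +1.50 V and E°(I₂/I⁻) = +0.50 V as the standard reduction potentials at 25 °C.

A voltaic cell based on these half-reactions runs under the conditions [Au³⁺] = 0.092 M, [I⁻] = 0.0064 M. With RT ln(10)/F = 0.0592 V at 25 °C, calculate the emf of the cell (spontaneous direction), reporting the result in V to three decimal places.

Au³⁺/Au is the cathode (higher E°), I₂/I⁻ the anode: E°cell = +1.50 − (+0.50) = +1.00 V, n = 6.
Overall: 2 Au³⁺(aq) + 6 I⁻(aq) → 2 Au(s) + 3 I₂(s)
Q = 1 / ([Au³⁺]^2·[I⁻]^6); log Q = 15.235.
E = E° − (0.0592/n) log Q = +1.00 − (0.0592/6)(15.235) = +0.850 V.

+0.850 V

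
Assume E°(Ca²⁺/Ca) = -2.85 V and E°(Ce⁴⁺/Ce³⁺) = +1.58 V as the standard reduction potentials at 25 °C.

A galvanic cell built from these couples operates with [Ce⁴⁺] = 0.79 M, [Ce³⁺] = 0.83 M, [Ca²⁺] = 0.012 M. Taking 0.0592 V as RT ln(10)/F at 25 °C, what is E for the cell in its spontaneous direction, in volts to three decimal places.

+4.486 V

Ce⁴⁺/Ce³⁺ is the cathode (higher E°), Ca²⁺/Ca the anode: E°cell = +1.58 − (-2.85) = +4.43 V, n = 2.
Overall: 2 Ce⁴⁺(aq) + Ca(s) → 2 Ce³⁺(aq) + Ca²⁺(aq)
Q = [Ce³⁺]^2·[Ca²⁺] / ([Ce⁴⁺]^2); log Q = -1.878.
E = E° − (0.0592/n) log Q = +4.43 − (0.0592/2)(-1.878) = +4.486 V.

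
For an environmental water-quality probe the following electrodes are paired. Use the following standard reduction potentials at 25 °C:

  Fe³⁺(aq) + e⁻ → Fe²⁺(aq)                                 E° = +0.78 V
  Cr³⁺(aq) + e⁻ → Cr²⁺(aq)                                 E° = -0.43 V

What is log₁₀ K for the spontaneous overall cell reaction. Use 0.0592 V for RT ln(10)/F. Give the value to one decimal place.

20.4

Cathode: Fe³⁺/Fe²⁺; anode: Cr³⁺/Cr²⁺. E°cell = +1.21 V, n = 1.
log K = nE°cell / 0.0592 = (1)(+1.21) / 0.0592 = 20.4.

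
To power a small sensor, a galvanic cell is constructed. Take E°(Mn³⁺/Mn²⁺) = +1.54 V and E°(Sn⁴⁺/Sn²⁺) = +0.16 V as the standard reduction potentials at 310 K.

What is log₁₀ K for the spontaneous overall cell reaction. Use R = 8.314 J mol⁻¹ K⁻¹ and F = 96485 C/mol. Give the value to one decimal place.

44.9

Cathode: Mn³⁺/Mn²⁺; anode: Sn⁴⁺/Sn²⁺. E°cell = (+1.54) − (+0.16) = +1.38 V, with n = 2.
ΔG° = −nFE° = −RT ln K, so ln K = nFE°/(RT) = (2)(96485)(+1.38) / ((8.314)(310)) = 103.323.
log₁₀ K = 103.323 / ln 10 = 44.9.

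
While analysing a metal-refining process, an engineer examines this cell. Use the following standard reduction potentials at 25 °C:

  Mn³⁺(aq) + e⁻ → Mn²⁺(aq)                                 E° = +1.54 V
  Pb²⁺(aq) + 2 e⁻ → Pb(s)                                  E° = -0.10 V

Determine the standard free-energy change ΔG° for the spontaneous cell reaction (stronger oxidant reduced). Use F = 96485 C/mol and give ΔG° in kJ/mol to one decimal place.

Mn³⁺/Mn²⁺ (E° = +1.54 V) is the cathode; Pb²⁺/Pb (E° = -0.10 V) is the anode, so E°cell = +1.64 V.
Balancing electrons gives n = 2 (lcm of 1 and 2).
ΔG° = −nFE° = −(2)(96485)(+1.64) = -316,471 J = -316.5 kJ/mol.

-316.5 kJ/mol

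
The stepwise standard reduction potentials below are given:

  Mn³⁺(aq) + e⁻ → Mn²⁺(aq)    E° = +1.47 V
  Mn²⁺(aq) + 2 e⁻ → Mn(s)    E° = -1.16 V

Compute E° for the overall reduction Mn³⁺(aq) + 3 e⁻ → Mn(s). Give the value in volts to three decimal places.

Adding the free-energy changes (−nFE°) of the two steps gives −n₃FE°₃ = −n₁FE°₁ − n₂FE°₂.
E°₃ = (1×+1.47 + 2×-1.16) / 3 = (-0.850) / 3 = -0.283 V.

-0.283 V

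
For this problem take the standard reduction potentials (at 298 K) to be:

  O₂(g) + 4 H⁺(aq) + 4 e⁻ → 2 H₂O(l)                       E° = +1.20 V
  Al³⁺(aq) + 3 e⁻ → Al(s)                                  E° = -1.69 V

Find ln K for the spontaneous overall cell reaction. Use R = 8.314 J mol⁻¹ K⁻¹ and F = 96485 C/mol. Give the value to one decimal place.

Cathode: O₂/H₂O; anode: Al³⁺/Al. E°cell = (+1.20) − (-1.69) = +2.89 V, with n = 12.
ΔG° = −nFE° = −RT ln K, so ln K = nFE°/(RT) = (12)(96485)(+2.89) / ((8.314)(298)) = 1350.556.

1350.6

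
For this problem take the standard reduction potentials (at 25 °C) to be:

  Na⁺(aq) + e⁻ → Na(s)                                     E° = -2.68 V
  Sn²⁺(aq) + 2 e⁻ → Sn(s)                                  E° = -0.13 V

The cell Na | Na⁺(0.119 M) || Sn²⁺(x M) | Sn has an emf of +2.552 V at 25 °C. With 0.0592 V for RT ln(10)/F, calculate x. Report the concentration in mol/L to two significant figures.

Sn²⁺/Sn is the cathode, Na⁺/Na the anode: E°cell = +2.55 V, n = 2.
Overall reaction: Sn²⁺(aq) + 2 Na(s) → Sn(s) + 2 Na⁺(aq); Q = [Na⁺]^2/[Sn²⁺]^1.
From E = E° − (0.0592/n) log Q: log Q = (E° − E)·n/0.0592 = (+2.55 − (+2.552))·2/0.0592 = -0.0676.
So 1·log[Sn²⁺] = 2·log(0.119) − log Q = -1.8489 − (-0.0676) = -1.7813; [Sn²⁺] = 10^(-1.7813) ≈ 0.017 M.

0.017 M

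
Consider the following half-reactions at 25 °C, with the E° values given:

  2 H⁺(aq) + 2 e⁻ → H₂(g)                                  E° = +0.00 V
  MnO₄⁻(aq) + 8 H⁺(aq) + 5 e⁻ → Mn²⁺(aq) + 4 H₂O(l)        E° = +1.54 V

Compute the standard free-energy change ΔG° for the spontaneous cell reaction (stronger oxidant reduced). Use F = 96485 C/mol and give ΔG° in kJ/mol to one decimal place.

MnO₄⁻/Mn²⁺ (E° = +1.54 V) is the cathode; H⁺/H₂ (E° = +0.00 V) is the anode, so E°cell = +1.54 V.
Balancing electrons gives n = 10 (lcm of 5 and 2).
ΔG° = −nFE° = −(10)(96485)(+1.54) = -1,485,869 J = -1485.9 kJ/mol.

-1485.9 kJ/mol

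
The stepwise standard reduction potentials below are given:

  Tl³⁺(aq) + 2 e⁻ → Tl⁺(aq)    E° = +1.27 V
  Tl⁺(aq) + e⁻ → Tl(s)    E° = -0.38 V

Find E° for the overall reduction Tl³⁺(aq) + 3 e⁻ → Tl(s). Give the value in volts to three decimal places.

+0.720 V

Since ΔG° = −nFE° is additive over sequential reductions, n₃E°₃ = n₁E°₁ + n₂E°₂.
E°₃ = (2×+1.27 + 1×-0.38) / 3 = (+2.160) / 3 = +0.720 V.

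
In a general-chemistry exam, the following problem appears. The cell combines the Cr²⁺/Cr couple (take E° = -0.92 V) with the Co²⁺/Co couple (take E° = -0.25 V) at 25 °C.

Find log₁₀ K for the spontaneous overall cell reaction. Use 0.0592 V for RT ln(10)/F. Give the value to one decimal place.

Cathode: Co²⁺/Co; anode: Cr²⁺/Cr. E°cell = +0.67 V, n = 2.
log K = nE°cell / 0.0592 = (2)(+0.67) / 0.0592 = 22.6.

22.6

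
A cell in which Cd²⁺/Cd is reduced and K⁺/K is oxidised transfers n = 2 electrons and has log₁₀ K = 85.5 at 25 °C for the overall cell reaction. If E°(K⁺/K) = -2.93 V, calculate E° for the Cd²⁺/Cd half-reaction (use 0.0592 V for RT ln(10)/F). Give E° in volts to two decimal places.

E°cell = (0.0592/n)·log K = (0.0592/2)(85.5) = +2.531 V.
Since Cd²⁺/Cd is the cathode and K⁺/K the anode, E°cell = E°(Cd²⁺/Cd) − E°(K⁺/K).
So E°(Cd²⁺/Cd) = E°cell + E°(K⁺/K) = +2.531 + (-2.93) = -0.40 V.

-0.40 V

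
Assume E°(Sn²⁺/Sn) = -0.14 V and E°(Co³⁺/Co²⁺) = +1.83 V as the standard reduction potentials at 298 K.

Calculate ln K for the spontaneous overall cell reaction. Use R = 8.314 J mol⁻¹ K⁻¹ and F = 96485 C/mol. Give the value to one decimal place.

Cathode: Co³⁺/Co²⁺; anode: Sn²⁺/Sn. E°cell = (+1.83) − (-0.14) = +1.97 V, with n = 2.
ΔG° = −nFE° = −RT ln K, so ln K = nFE°/(RT) = (2)(96485)(+1.97) / ((8.314)(298)) = 153.437.

153.4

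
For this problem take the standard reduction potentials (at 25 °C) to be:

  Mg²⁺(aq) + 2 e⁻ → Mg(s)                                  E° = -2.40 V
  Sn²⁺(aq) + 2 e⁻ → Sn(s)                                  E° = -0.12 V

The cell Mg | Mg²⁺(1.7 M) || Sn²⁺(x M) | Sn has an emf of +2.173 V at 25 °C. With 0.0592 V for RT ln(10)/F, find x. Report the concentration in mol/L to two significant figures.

Sn²⁺/Sn is the cathode, Mg²⁺/Mg the anode: E°cell = +2.28 V, n = 2.
Overall reaction: Sn²⁺(aq) + Mg(s) → Sn(s) + Mg²⁺(aq); Q = [Mg²⁺]^1/[Sn²⁺]^1.
From E = E° − (0.0592/n) log Q: log Q = (E° − E)·n/0.0592 = (+2.28 − (+2.173))·2/0.0592 = 3.6149.
So 1·log[Sn²⁺] = 1·log(1.7) − log Q = 0.2304 − (3.6149) = -3.3845; [Sn²⁺] = 10^(-3.3845) ≈ 0.00041 M.

0.00041 M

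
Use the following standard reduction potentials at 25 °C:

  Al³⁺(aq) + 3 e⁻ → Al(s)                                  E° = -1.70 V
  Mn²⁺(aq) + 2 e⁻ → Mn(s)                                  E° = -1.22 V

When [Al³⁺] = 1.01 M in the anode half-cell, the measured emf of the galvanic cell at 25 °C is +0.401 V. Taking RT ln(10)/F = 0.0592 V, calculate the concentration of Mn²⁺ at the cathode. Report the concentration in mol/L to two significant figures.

0.0022 M

Mn²⁺/Mn is the cathode, Al³⁺/Al the anode: E°cell = +0.48 V, n = 6.
Overall reaction: 3 Mn²⁺(aq) + 2 Al(s) → 3 Mn(s) + 2 Al³⁺(aq); Q = [Al³⁺]^2/[Mn²⁺]^3.
From E = E° − (0.0592/n) log Q: log Q = (E° − E)·n/0.0592 = (+0.48 − (+0.401))·6/0.0592 = 8.0068.
So 3·log[Mn²⁺] = 2·log(1.01) − log Q = 0.0086 − (8.0068) = -7.9982; log[Mn²⁺] = -7.9982 / 3 = -2.6661; [Mn²⁺] = 10^(-2.6661) ≈ 0.0022 M.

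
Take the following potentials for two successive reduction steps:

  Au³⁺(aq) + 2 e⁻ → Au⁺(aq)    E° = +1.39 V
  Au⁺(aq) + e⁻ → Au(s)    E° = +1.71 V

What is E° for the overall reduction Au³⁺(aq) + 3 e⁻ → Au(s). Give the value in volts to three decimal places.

Standard free energies of sequential steps add: ΔG°₃ = ΔG°₁ + ΔG°₂, so n₃E°₃ = n₁E°₁ + n₂E°₂.
E°₃ = (2×+1.39 + 1×+1.71) / 3 = (+4.490) / 3 = +1.497 V.
E° values themselves are not directly additive — weighting by electron count is essential.

+1.497 V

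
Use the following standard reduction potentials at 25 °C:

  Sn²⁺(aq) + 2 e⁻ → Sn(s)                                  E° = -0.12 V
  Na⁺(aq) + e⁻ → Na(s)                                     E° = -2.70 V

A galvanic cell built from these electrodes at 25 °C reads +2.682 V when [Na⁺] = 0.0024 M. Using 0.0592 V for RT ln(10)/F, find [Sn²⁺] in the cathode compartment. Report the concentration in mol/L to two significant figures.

Sn²⁺/Sn is the cathode, Na⁺/Na the anode: E°cell = +2.58 V, n = 2.
Overall reaction: Sn²⁺(aq) + 2 Na(s) → Sn(s) + 2 Na⁺(aq); Q = [Na⁺]^2/[Sn²⁺]^1.
From E = E° − (0.0592/n) log Q: log Q = (E° − E)·n/0.0592 = (+2.58 − (+2.682))·2/0.0592 = -3.4459.
So 1·log[Sn²⁺] = 2·log(0.0024) − log Q = -5.2396 − (-3.4459) = -1.7937; [Sn²⁺] = 10^(-1.7937) ≈ 0.016 M.

0.016 M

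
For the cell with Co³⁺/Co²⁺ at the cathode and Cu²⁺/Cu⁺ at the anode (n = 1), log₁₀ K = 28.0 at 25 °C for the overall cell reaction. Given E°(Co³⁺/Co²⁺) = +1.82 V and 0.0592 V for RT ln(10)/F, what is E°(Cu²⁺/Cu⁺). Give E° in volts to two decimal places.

E°cell = (0.0592/n)·log K = (0.0592/1)(28.0) = +1.658 V.
Since Co³⁺/Co²⁺ is the cathode and Cu²⁺/Cu⁺ the anode, E°cell = E°(Co³⁺/Co²⁺) − E°(Cu²⁺/Cu⁺).
So E°(Cu²⁺/Cu⁺) = E°(Co³⁺/Co²⁺) − E°cell = (+1.82) − (+1.658) = +0.16 V.

+0.16 V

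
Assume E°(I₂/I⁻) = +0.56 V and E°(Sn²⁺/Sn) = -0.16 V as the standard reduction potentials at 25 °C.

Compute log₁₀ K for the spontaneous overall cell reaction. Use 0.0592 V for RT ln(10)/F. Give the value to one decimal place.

24.3

Cathode: I₂/I⁻; anode: Sn²⁺/Sn. E°cell = +0.72 V, n = 2.
log K = nE°cell / 0.0592 = (2)(+0.72) / 0.0592 = 24.3.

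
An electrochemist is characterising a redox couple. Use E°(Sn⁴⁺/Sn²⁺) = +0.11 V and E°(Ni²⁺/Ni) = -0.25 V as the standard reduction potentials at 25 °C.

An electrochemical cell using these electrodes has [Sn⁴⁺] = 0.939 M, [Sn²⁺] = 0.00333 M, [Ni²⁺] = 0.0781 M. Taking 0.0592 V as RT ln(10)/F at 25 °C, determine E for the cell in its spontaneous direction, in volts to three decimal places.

Sn⁴⁺/Sn²⁺ is the cathode (higher E°), Ni²⁺/Ni the anode: E°cell = +0.11 − (-0.25) = +0.36 V, n = 2.
Overall: Sn⁴⁺(aq) + Ni(s) → Sn²⁺(aq) + Ni²⁺(aq)
Q = [Sn²⁺]·[Ni²⁺] / ([Sn⁴⁺]); log Q = -3.558.
E = E° − (0.0592/n) log Q = +0.36 − (0.0592/2)(-3.558) = +0.465 V.

+0.465 V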